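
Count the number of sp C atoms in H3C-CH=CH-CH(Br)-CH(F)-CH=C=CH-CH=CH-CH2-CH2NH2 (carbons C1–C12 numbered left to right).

1

C1: sp3
C2: sp2
C3: sp2
C4: sp3
C5: sp3
C6: sp2
C7: sp ✓
C8: sp2
C9: sp2
C10: sp2
C11: sp3
C12: sp3
C7 → 1 sp carbon.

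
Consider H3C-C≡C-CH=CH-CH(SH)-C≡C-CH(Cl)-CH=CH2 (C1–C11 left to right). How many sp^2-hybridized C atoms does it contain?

4

C1: sp3
C2: sp
C3: sp
C4: sp2 ✓
C5: sp2 ✓
C6: sp3
C7: sp
C8: sp
C9: sp3
C10: sp2 ✓
C11: sp2 ✓
C4, C5, C10, C11 → 4 sp2 carbons.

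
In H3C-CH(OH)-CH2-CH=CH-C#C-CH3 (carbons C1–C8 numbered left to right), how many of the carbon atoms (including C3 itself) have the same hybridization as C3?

4

C3 is sp3 (only σ bonds).
C1: sp3 ✓
C2: sp3 ✓
C3: sp3 ✓
C4: sp2
C5: sp2
C6: sp
C7: sp
C8: sp3 ✓
4 carbons are sp3.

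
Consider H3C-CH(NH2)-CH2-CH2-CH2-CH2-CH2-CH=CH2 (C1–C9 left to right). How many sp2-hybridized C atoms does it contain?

C1: sp3
C2: sp3
C3: sp3
C4: sp3
C5: sp3
C6: sp3
C7: sp3
C8: sp2 ✓
C9: sp2 ✓
C8, C9 → 2 sp2 carbons.

2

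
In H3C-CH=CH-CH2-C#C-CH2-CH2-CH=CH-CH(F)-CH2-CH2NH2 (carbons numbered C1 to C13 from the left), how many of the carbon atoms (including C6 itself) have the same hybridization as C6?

C6 is sp (two π bonds).
C1: sp3
C2: sp2
C3: sp2
C4: sp3
C5: sp ✓
C6: sp ✓
C7: sp3
C8: sp3
C9: sp2
C10: sp2
C11: sp3
C12: sp3
C13: sp3
2 carbons are sp.

2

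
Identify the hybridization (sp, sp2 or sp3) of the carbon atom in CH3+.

Three σ bonds to H, empty p orbital → sp2, trigonal planar.

sp²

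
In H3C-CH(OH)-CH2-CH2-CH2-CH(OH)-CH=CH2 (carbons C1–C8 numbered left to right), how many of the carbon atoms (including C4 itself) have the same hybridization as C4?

6

C4 is sp3 (only σ bonds).
C1: sp3 ✓
C2: sp3 ✓
C3: sp3 ✓
C4: sp3 ✓
C5: sp3 ✓
C6: sp3 ✓
C7: sp2
C8: sp2
6 carbons are sp3.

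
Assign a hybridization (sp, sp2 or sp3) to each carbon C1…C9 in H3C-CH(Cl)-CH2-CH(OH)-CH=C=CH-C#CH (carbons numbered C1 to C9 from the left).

C1 sp3, C2 sp3, C3 sp3, C4 sp3, C5 sp2, C6 sp, C7 sp2, C8 sp, C9 sp

C1 — 4 σ bonds. Steric number 4, so sp3.
C2 — 4 σ bonds. Steric number 4, so sp3.
C3 carries 4 σ bonds, giving a steric number of 4, so it is sp3.
C4 is sp3: 4 σ bonds, 4 electron-density regions.
C5 — 3 σ bonds, plus one π bond. Steric number 3, so sp2.
C6: 2 σ bonds, plus two π bonds — 2 electron domains, sp.
C7: 3 σ bonds, plus one π bond; 3 regions of electron density → sp2.
C8 carries 2 σ bonds, plus two π bonds, giving a steric number of 2, so it is sp.
C9: 2 σ bonds, plus two π bonds; 2 regions of electron density → sp.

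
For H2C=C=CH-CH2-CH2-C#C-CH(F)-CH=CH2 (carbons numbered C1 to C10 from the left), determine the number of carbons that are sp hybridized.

C1: sp2
C2: sp ✓
C3: sp2
C4: sp3
C5: sp3
C6: sp ✓
C7: sp ✓
C8: sp3
C9: sp2
C10: sp2
C2, C6, C7 → 3 sp carbons.

3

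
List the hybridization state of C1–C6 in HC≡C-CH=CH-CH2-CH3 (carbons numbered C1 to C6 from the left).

C1 is sp: 2 σ bonds, plus two π bonds, 2 electron-density regions.
C2 has 2 σ bonds, plus two π bonds: steric number 2 → sp.
C3 carries 3 σ bonds, plus one π bond, giving a steric number of 3, so it is sp2.
C4 is sp2: 3 σ bonds, plus one π bond, 3 electron-density regions.
C5: 4 σ bonds — 4 electron domains, sp3.
C6 has 4 σ bonds: steric number 4 → sp3.

C1 sp, C2 sp, C3 sp2, C4 sp2, C5 sp3, C6 sp3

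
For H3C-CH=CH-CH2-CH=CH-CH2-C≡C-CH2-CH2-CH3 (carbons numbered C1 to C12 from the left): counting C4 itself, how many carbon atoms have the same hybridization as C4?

6

C4 is sp3 (only σ bonds).
C1: sp3 ✓
C2: sp2
C3: sp2
C4: sp3 ✓
C5: sp2
C6: sp2
C7: sp3 ✓
C8: sp
C9: sp
C10: sp3 ✓
C11: sp3 ✓
C12: sp3 ✓
6 carbons are sp3.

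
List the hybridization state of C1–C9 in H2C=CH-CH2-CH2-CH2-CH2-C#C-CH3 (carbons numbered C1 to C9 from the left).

C1 (3 σ bonds, plus one π bond) has steric number 3: sp2.
C2 has 3 σ bonds, plus one π bond: steric number 3 → sp2.
C3 carries 4 σ bonds, giving a steric number of 4, so it is sp3.
C4: 4 σ bonds — 4 electron domains, sp3.
C5: 4 σ bonds; 4 regions of electron density → sp3.
C6 — 4 σ bonds. Steric number 4, so sp3.
C7 carries 2 σ bonds, plus two π bonds, giving a steric number of 2, so it is sp.
C8 — 2 σ bonds, plus two π bonds. Steric number 2, so sp.
C9: 4 σ bonds — 4 electron domains, sp3.

C1 sp2, C2 sp2, C3 sp3, C4 sp3, C5 sp3, C6 sp3, C7 sp, C8 sp, C9 sp3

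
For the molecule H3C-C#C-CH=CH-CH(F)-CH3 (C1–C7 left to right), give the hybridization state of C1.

C1 has 4 σ bonds: steric number 4 → sp3.

sp^3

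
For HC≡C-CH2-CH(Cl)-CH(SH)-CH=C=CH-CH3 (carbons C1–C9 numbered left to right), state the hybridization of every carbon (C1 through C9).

C1 sp, C2 sp, C3 sp3, C4 sp3, C5 sp3, C6 sp2, C7 sp, C8 sp2, C9 sp3

C1 — 2 σ bonds, plus two π bonds. Steric number 2, so sp.
C2 (2 σ bonds, plus two π bonds) has steric number 2: sp.
C3 carries 4 σ bonds, giving a steric number of 4, so it is sp3.
C4 (4 σ bonds) has steric number 4: sp3.
C5: 4 σ bonds — 4 electron domains, sp3.
C6 carries 3 σ bonds, plus one π bond, giving a steric number of 3, so it is sp2.
C7 carries 2 σ bonds, plus two π bonds, giving a steric number of 2, so it is sp.
C8 (3 σ bonds, plus one π bond) has steric number 3: sp2.
C9: 4 σ bonds — 4 electron domains, sp3.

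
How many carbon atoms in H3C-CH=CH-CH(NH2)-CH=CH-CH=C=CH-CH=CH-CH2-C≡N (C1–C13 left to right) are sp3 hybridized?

C1: sp3 ✓
C2: sp2
C3: sp2
C4: sp3 ✓
C5: sp2
C6: sp2
C7: sp2
C8: sp
C9: sp2
C10: sp2
C11: sp2
C12: sp3 ✓
C13: sp
C1, C4, C12 → 3 sp3 carbons.

3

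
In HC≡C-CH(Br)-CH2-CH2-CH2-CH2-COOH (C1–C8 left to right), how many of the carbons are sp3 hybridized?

5

C1: sp
C2: sp
C3: sp3 ✓
C4: sp3 ✓
C5: sp3 ✓
C6: sp3 ✓
C7: sp3 ✓
C8: sp2
C3, C4, C5, C6, C7 → 5 sp3 carbons.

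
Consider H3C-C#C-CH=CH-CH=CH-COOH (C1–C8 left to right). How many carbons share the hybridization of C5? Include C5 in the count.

5

C5 is sp2 (one π bond).
C1: sp3
C2: sp
C3: sp
C4: sp2 ✓
C5: sp2 ✓
C6: sp2 ✓
C7: sp2 ✓
C8: sp2 ✓
5 carbons are sp2.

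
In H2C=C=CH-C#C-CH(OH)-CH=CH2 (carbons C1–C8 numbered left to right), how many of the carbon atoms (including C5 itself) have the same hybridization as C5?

3

C5 is sp (two π bonds).
C1: sp2
C2: sp ✓
C3: sp2
C4: sp ✓
C5: sp ✓
C6: sp3
C7: sp2
C8: sp2
3 carbons are sp.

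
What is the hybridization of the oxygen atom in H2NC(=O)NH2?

The oxygen atom — 1 σ bond and 2 lone pairs, plus one π bond. Steric number 3, so sp2.

sp^2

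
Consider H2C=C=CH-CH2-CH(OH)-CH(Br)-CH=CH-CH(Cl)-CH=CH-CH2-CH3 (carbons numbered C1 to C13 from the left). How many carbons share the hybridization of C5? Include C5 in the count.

6

C5 is sp3 (only σ bonds).
C1: sp2
C2: sp
C3: sp2
C4: sp3 ✓
C5: sp3 ✓
C6: sp3 ✓
C7: sp2
C8: sp2
C9: sp3 ✓
C10: sp2
C11: sp2
C12: sp3 ✓
C13: sp3 ✓
6 carbons are sp3.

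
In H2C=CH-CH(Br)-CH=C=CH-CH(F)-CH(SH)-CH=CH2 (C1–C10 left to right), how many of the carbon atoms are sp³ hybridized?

C1: sp2
C2: sp2
C3: sp3 ✓
C4: sp2
C5: sp
C6: sp2
C7: sp3 ✓
C8: sp3 ✓
C9: sp2
C10: sp2
C3, C7, C8 → 3 sp3 carbons.

3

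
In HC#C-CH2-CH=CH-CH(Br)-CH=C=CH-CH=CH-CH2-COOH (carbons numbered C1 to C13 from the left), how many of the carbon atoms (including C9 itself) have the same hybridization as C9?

C9 is sp2 (one π bond).
C1: sp
C2: sp
C3: sp3
C4: sp2 ✓
C5: sp2 ✓
C6: sp3
C7: sp2 ✓
C8: sp
C9: sp2 ✓
C10: sp2 ✓
C11: sp2 ✓
C12: sp3
C13: sp2 ✓
7 carbons are sp2.

7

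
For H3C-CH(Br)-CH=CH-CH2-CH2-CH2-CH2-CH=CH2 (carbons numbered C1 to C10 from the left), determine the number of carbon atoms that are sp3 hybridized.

C1: sp3 ✓
C2: sp3 ✓
C3: sp2
C4: sp2
C5: sp3 ✓
C6: sp3 ✓
C7: sp3 ✓
C8: sp3 ✓
C9: sp2
C10: sp2
C1, C2, C5, C6, C7, C8 → 6 sp3 carbons.

6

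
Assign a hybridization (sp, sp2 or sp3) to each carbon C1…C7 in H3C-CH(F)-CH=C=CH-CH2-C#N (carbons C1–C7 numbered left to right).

C1 sp3, C2 sp3, C3 sp2, C4 sp, C5 sp2, C6 sp3, C7 sp

C1 (4 σ bonds) has steric number 4: sp3.
C2 — 4 σ bonds. Steric number 4, so sp3.
C3 is sp2: 3 σ bonds, plus one π bond, 3 electron-density regions.
C4 has 2 σ bonds, plus two π bonds: steric number 2 → sp.
C5 — 3 σ bonds, plus one π bond. Steric number 3, so sp2.
C6 — 4 σ bonds. Steric number 4, so sp3.
C7: 2 σ bonds, plus two π bonds — 2 electron domains, sp.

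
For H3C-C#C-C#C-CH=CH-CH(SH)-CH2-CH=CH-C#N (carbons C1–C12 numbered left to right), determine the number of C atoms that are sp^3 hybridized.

C1: sp3 ✓
C2: sp
C3: sp
C4: sp
C5: sp
C6: sp2
C7: sp2
C8: sp3 ✓
C9: sp3 ✓
C10: sp2
C11: sp2
C12: sp
C1, C8, C9 → 3 sp3 carbons.

3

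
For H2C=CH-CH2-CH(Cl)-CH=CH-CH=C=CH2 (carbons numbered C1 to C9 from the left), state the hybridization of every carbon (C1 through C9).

C1: 3 σ bonds, plus one π bond — 3 electron domains, sp2.
C2: 3 σ bonds, plus one π bond — 3 electron domains, sp2.
C3: 4 σ bonds; 4 regions of electron density → sp3.
C4: 4 σ bonds — 4 electron domains, sp3.
C5 (3 σ bonds, plus one π bond) has steric number 3: sp2.
C6 has 3 σ bonds, plus one π bond: steric number 3 → sp2.
C7 is sp2: 3 σ bonds, plus one π bond, 3 electron-density regions.
C8 has 2 σ bonds, plus two π bonds: steric number 2 → sp.
C9 carries 3 σ bonds, plus one π bond, giving a steric number of 3, so it is sp2.

C1 sp2, C2 sp2, C3 sp3, C4 sp3, C5 sp2, C6 sp2, C7 sp2, C8 sp, C9 sp2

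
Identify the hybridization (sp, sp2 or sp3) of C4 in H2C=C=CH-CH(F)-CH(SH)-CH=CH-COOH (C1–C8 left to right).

C4 — 4 σ bonds. Steric number 4, so sp3.

sp3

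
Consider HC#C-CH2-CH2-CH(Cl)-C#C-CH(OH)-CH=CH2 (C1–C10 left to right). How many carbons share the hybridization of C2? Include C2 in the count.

C2 is sp (two π bonds).
C1: sp ✓
C2: sp ✓
C3: sp3
C4: sp3
C5: sp3
C6: sp ✓
C7: sp ✓
C8: sp3
C9: sp2
C10: sp2
4 carbons are sp.

4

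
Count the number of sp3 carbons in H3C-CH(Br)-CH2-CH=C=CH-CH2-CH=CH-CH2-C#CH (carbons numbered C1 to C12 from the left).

C1: sp3 ✓
C2: sp3 ✓
C3: sp3 ✓
C4: sp2
C5: sp
C6: sp2
C7: sp3 ✓
C8: sp2
C9: sp2
C10: sp3 ✓
C11: sp
C12: sp
C1, C2, C3, C7, C10 → 5 sp3 carbons.

5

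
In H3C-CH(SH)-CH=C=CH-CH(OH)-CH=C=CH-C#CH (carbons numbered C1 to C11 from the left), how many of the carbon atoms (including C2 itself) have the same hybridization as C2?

C2 is sp3 (only σ bonds).
C1: sp3 ✓
C2: sp3 ✓
C3: sp2
C4: sp
C5: sp2
C6: sp3 ✓
C7: sp2
C8: sp
C9: sp2
C10: sp
C11: sp
3 carbons are sp3.

3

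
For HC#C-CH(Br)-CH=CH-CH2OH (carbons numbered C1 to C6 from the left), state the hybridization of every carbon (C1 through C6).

C1 (2 σ bonds, plus two π bonds) has steric number 2: sp.
C2: 2 σ bonds, plus two π bonds; 2 regions of electron density → sp.
C3 carries 4 σ bonds, giving a steric number of 4, so it is sp3.
C4 — 3 σ bonds, plus one π bond. Steric number 3, so sp2.
C5 has 3 σ bonds, plus one π bond: steric number 3 → sp2.
C6 (4 σ bonds) has steric number 4: sp3.

C1 sp, C2 sp, C3 sp3, C4 sp2, C5 sp2, C6 sp3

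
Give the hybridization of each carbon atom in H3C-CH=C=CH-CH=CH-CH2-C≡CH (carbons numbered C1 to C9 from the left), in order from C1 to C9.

C1 (4 σ bonds) has steric number 4: sp3.
C2 (3 σ bonds, plus one π bond) has steric number 3: sp2.
C3: 2 σ bonds, plus two π bonds — 2 electron domains, sp.
C4 is sp2: 3 σ bonds, plus one π bond, 3 electron-density regions.
C5 (3 σ bonds, plus one π bond) has steric number 3: sp2.
C6: 3 σ bonds, plus one π bond; 3 regions of electron density → sp2.
C7: 4 σ bonds; 4 regions of electron density → sp3.
C8 is sp: 2 σ bonds, plus two π bonds, 2 electron-density regions.
C9: 2 σ bonds, plus two π bonds; 2 regions of electron density → sp.

C1 sp3, C2 sp2, C3 sp, C4 sp2, C5 sp2, C6 sp2, C7 sp3, C8 sp, C9 sp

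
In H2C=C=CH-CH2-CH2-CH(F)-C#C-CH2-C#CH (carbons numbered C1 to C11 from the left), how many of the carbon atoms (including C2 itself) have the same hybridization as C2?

5

C2 is sp (two π bonds).
C1: sp2
C2: sp ✓
C3: sp2
C4: sp3
C5: sp3
C6: sp3
C7: sp ✓
C8: sp ✓
C9: sp3
C10: sp ✓
C11: sp ✓
5 carbons are sp.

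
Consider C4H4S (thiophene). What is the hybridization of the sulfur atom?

sp²

Analogous to furan: one S lone pair in the aromatic π system, S is sp2.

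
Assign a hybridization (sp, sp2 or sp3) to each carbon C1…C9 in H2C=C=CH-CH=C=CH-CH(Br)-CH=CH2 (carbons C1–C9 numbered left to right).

C1 sp2, C2 sp, C3 sp2, C4 sp2, C5 sp, C6 sp2, C7 sp3, C8 sp2, C9 sp2

C1 has 3 σ bonds, plus one π bond: steric number 3 → sp2.
C2 — 2 σ bonds, plus two π bonds. Steric number 2, so sp.
C3: 3 σ bonds, plus one π bond — 3 electron domains, sp2.
C4 — 3 σ bonds, plus one π bond. Steric number 3, so sp2.
C5: 2 σ bonds, plus two π bonds — 2 electron domains, sp.
C6 is sp2: 3 σ bonds, plus one π bond, 3 electron-density regions.
C7 carries 4 σ bonds, giving a steric number of 4, so it is sp3.
C8 — 3 σ bonds, plus one π bond. Steric number 3, so sp2.
C9 (3 σ bonds, plus one π bond) has steric number 3: sp2.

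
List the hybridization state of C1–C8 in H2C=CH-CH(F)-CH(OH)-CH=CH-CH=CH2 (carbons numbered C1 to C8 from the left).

C1: 3 σ bonds, plus one π bond; 3 regions of electron density → sp2.
C2 — 3 σ bonds, plus one π bond. Steric number 3, so sp2.
C3 is sp3: 4 σ bonds, 4 electron-density regions.
C4 is sp3: 4 σ bonds, 4 electron-density regions.
C5 (3 σ bonds, plus one π bond) has steric number 3: sp2.
C6 — 3 σ bonds, plus one π bond. Steric number 3, so sp2.
C7 carries 3 σ bonds, plus one π bond, giving a steric number of 3, so it is sp2.
C8: 3 σ bonds, plus one π bond — 3 electron domains, sp2.

C1 sp2, C2 sp2, C3 sp3, C4 sp3, C5 sp2, C6 sp2, C7 sp2, C8 sp2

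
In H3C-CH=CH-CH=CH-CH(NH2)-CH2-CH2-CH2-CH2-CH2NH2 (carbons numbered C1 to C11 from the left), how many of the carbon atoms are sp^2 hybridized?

4

C1: sp3
C2: sp2 ✓
C3: sp2 ✓
C4: sp2 ✓
C5: sp2 ✓
C6: sp3
C7: sp3
C8: sp3
C9: sp3
C10: sp3
C11: sp3
C2, C3, C4, C5 → 4 sp2 carbons.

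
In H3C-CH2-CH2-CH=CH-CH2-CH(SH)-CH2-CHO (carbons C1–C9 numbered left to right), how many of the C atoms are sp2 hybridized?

C1: sp3
C2: sp3
C3: sp3
C4: sp2 ✓
C5: sp2 ✓
C6: sp3
C7: sp3
C8: sp3
C9: sp2 ✓
C4, C5, C9 → 3 sp2 carbons.

3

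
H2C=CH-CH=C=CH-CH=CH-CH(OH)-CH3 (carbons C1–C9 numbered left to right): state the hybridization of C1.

C1 is sp2: 3 σ bonds, plus one π bond, 3 electron-density regions.

sp2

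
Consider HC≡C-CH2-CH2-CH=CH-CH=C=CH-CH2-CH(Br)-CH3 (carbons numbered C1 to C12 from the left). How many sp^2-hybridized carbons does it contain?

C1: sp
C2: sp
C3: sp3
C4: sp3
C5: sp2 ✓
C6: sp2 ✓
C7: sp2 ✓
C8: sp
C9: sp2 ✓
C10: sp3
C11: sp3
C12: sp3
C5, C6, C7, C9 → 4 sp2 carbons.

4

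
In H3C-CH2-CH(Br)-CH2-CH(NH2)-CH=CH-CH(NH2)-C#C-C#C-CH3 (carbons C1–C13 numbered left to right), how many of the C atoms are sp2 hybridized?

2

C1: sp3
C2: sp3
C3: sp3
C4: sp3
C5: sp3
C6: sp2 ✓
C7: sp2 ✓
C8: sp3
C9: sp
C10: sp
C11: sp
C12: sp
C13: sp3
C6, C7 → 2 sp2 carbons.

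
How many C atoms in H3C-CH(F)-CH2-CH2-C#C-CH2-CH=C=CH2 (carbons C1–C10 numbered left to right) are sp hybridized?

C1: sp3
C2: sp3
C3: sp3
C4: sp3
C5: sp ✓
C6: sp ✓
C7: sp3
C8: sp2
C9: sp ✓
C10: sp2
C5, C6, C9 → 3 sp carbons.

3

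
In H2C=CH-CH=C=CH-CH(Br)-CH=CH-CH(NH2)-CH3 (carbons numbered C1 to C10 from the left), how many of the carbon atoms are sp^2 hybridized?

C1: sp2 ✓
C2: sp2 ✓
C3: sp2 ✓
C4: sp
C5: sp2 ✓
C6: sp3
C7: sp2 ✓
C8: sp2 ✓
C9: sp3
C10: sp3
C1, C2, C3, C5, C7, C8 → 6 sp2 carbons.

6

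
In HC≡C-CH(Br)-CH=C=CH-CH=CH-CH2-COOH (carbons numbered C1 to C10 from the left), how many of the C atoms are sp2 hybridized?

5

C1: sp
C2: sp
C3: sp3
C4: sp2 ✓
C5: sp
C6: sp2 ✓
C7: sp2 ✓
C8: sp2 ✓
C9: sp3
C10: sp2 ✓
C4, C6, C7, C8, C10 → 5 sp2 carbons.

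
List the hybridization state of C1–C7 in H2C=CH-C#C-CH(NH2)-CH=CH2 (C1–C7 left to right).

C1: 3 σ bonds, plus one π bond — 3 electron domains, sp2.
C2 is sp2: 3 σ bonds, plus one π bond, 3 electron-density regions.
C3 is sp: 2 σ bonds, plus two π bonds, 2 electron-density regions.
C4: 2 σ bonds, plus two π bonds — 2 electron domains, sp.
C5: 4 σ bonds — 4 electron domains, sp3.
C6 has 3 σ bonds, plus one π bond: steric number 3 → sp2.
C7 (3 σ bonds, plus one π bond) has steric number 3: sp2.

C1 sp2, C2 sp2, C3 sp, C4 sp, C5 sp3, C6 sp2, C7 sp2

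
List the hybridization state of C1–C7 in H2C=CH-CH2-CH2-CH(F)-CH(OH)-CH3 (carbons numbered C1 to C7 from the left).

C1 sp2, C2 sp2, C3 sp3, C4 sp3, C5 sp3, C6 sp3, C7 sp3

C1 (3 σ bonds, plus one π bond) has steric number 3: sp2.
C2 carries 3 σ bonds, plus one π bond, giving a steric number of 3, so it is sp2.
C3 (4 σ bonds) has steric number 4: sp3.
C4: 4 σ bonds — 4 electron domains, sp3.
C5 has 4 σ bonds: steric number 4 → sp3.
C6 is sp3: 4 σ bonds, 4 electron-density regions.
C7: 4 σ bonds — 4 electron domains, sp3.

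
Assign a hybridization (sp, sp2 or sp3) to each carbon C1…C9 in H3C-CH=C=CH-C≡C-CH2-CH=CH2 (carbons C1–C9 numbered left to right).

C1 sp3, C2 sp2, C3 sp, C4 sp2, C5 sp, C6 sp, C7 sp3, C8 sp2, C9 sp2

C1: 4 σ bonds — 4 electron domains, sp3.
C2: 3 σ bonds, plus one π bond; 3 regions of electron density → sp2.
C3 carries 2 σ bonds, plus two π bonds, giving a steric number of 2, so it is sp.
C4 carries 3 σ bonds, plus one π bond, giving a steric number of 3, so it is sp2.
C5 — 2 σ bonds, plus two π bonds. Steric number 2, so sp.
C6 (2 σ bonds, plus two π bonds) has steric number 2: sp.
C7 carries 4 σ bonds, giving a steric number of 4, so it is sp3.
C8 (3 σ bonds, plus one π bond) has steric number 3: sp2.
C9: 3 σ bonds, plus one π bond — 3 electron domains, sp2.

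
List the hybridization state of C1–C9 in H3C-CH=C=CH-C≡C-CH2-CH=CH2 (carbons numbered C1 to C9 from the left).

C1 sp3, C2 sp2, C3 sp, C4 sp2, C5 sp, C6 sp, C7 sp3, C8 sp2, C9 sp2

C1 carries 4 σ bonds, giving a steric number of 4, so it is sp3.
C2 is sp2: 3 σ bonds, plus one π bond, 3 electron-density regions.
C3 is sp: 2 σ bonds, plus two π bonds, 2 electron-density regions.
C4 carries 3 σ bonds, plus one π bond, giving a steric number of 3, so it is sp2.
C5: 2 σ bonds, plus two π bonds; 2 regions of electron density → sp.
C6 — 2 σ bonds, plus two π bonds. Steric number 2, so sp.
C7 has 4 σ bonds: steric number 4 → sp3.
C8 is sp2: 3 σ bonds, plus one π bond, 3 electron-density regions.
C9 is sp2: 3 σ bonds, plus one π bond, 3 electron-density regions.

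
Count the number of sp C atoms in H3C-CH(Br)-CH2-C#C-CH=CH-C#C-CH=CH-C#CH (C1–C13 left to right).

6

C1: sp3
C2: sp3
C3: sp3
C4: sp ✓
C5: sp ✓
C6: sp2
C7: sp2
C8: sp ✓
C9: sp ✓
C10: sp2
C11: sp2
C12: sp ✓
C13: sp ✓
C4, C5, C8, C9, C12, C13 → 6 sp carbons.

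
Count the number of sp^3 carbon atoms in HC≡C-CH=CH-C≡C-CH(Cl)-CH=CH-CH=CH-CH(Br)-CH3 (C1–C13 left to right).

3

C1: sp
C2: sp
C3: sp2
C4: sp2
C5: sp
C6: sp
C7: sp3 ✓
C8: sp2
C9: sp2
C10: sp2
C11: sp2
C12: sp3 ✓
C13: sp3 ✓
C7, C12, C13 → 3 sp3 carbons.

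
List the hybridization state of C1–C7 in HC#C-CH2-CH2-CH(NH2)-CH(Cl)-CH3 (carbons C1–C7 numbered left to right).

C1 has 2 σ bonds, plus two π bonds: steric number 2 → sp.
C2 (2 σ bonds, plus two π bonds) has steric number 2: sp.
C3 (4 σ bonds) has steric number 4: sp3.
C4 has 4 σ bonds: steric number 4 → sp3.
C5: 4 σ bonds; 4 regions of electron density → sp3.
C6 has 4 σ bonds: steric number 4 → sp3.
C7: 4 σ bonds; 4 regions of electron density → sp3.

C1 sp, C2 sp, C3 sp3, C4 sp3, C5 sp3, C6 sp3, C7 sp3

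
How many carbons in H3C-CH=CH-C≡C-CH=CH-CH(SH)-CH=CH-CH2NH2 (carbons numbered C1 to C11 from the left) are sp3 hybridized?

C1: sp3 ✓
C2: sp2
C3: sp2
C4: sp
C5: sp
C6: sp2
C7: sp2
C8: sp3 ✓
C9: sp2
C10: sp2
C11: sp3 ✓
C1, C8, C11 → 3 sp3 carbons.

3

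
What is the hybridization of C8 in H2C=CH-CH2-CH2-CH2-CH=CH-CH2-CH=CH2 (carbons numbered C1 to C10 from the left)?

C8 (4 σ bonds) has steric number 4: sp3.

sp^3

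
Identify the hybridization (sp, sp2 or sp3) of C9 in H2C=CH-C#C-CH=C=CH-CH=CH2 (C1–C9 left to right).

C9: 3 σ bonds, plus one π bond — 3 electron domains, sp2.

sp2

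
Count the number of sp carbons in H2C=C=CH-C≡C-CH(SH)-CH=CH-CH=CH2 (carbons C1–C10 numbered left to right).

3

C1: sp2
C2: sp ✓
C3: sp2
C4: sp ✓
C5: sp ✓
C6: sp3
C7: sp2
C8: sp2
C9: sp2
C10: sp2
C2, C4, C5 → 3 sp carbons.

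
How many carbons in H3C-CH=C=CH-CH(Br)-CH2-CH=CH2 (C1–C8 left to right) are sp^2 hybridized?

4

C1: sp3
C2: sp2 ✓
C3: sp
C4: sp2 ✓
C5: sp3
C6: sp3
C7: sp2 ✓
C8: sp2 ✓
C2, C4, C7, C8 → 4 sp2 carbons.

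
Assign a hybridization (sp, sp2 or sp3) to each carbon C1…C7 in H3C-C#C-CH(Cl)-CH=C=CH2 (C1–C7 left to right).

C1 sp3, C2 sp, C3 sp, C4 sp3, C5 sp2, C6 sp, C7 sp2

C1 is sp3: 4 σ bonds, 4 electron-density regions.
C2: 2 σ bonds, plus two π bonds; 2 regions of electron density → sp.
C3 has 2 σ bonds, plus two π bonds: steric number 2 → sp.
C4 has 4 σ bonds: steric number 4 → sp3.
C5 — 3 σ bonds, plus one π bond. Steric number 3, so sp2.
C6 (2 σ bonds, plus two π bonds) has steric number 2: sp.
C7: 3 σ bonds, plus one π bond — 3 electron domains, sp2.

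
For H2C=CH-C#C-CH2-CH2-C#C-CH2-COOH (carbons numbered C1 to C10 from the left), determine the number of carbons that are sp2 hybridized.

3

C1: sp2 ✓
C2: sp2 ✓
C3: sp
C4: sp
C5: sp3
C6: sp3
C7: sp
C8: sp
C9: sp3
C10: sp2 ✓
C1, C2, C10 → 3 sp2 carbons.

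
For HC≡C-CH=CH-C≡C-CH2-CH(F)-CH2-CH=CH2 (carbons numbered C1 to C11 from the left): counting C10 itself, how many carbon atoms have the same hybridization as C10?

4

C10 is sp2 (one π bond).
C1: sp
C2: sp
C3: sp2 ✓
C4: sp2 ✓
C5: sp
C6: sp
C7: sp3
C8: sp3
C9: sp3
C10: sp2 ✓
C11: sp2 ✓
4 carbons are sp2.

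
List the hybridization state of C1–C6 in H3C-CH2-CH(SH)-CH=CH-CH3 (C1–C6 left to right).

C1 is sp3: 4 σ bonds, 4 electron-density regions.
C2 (4 σ bonds) has steric number 4: sp3.
C3 carries 4 σ bonds, giving a steric number of 4, so it is sp3.
C4 is sp2: 3 σ bonds, plus one π bond, 3 electron-density regions.
C5 carries 3 σ bonds, plus one π bond, giving a steric number of 3, so it is sp2.
C6 (4 σ bonds) has steric number 4: sp3.

C1 sp3, C2 sp3, C3 sp3, C4 sp2, C5 sp2, C6 sp3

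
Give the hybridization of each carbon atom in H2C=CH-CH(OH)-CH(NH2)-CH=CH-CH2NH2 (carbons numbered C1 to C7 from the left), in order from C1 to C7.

C1 sp2, C2 sp2, C3 sp3, C4 sp3, C5 sp2, C6 sp2, C7 sp3

C1 has 3 σ bonds, plus one π bond: steric number 3 → sp2.
C2: 3 σ bonds, plus one π bond — 3 electron domains, sp2.
C3 — 4 σ bonds. Steric number 4, so sp3.
C4 is sp3: 4 σ bonds, 4 electron-density regions.
C5: 3 σ bonds, plus one π bond; 3 regions of electron density → sp2.
C6: 3 σ bonds, plus one π bond — 3 electron domains, sp2.
C7: 4 σ bonds — 4 electron domains, sp3.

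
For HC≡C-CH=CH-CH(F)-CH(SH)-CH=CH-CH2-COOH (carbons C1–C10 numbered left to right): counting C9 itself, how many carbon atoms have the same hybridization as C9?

C9 is sp3 (only σ bonds).
C1: sp
C2: sp
C3: sp2
C4: sp2
C5: sp3 ✓
C6: sp3 ✓
C7: sp2
C8: sp2
C9: sp3 ✓
C10: sp2
3 carbons are sp3.

3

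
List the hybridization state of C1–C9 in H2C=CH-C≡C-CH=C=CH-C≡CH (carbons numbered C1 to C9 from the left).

C1 sp2, C2 sp2, C3 sp, C4 sp, C5 sp2, C6 sp, C7 sp2, C8 sp, C9 sp

C1 (3 σ bonds, plus one π bond) has steric number 3: sp2.
C2 has 3 σ bonds, plus one π bond: steric number 3 → sp2.
C3 — 2 σ bonds, plus two π bonds. Steric number 2, so sp.
C4 is sp: 2 σ bonds, plus two π bonds, 2 electron-density regions.
C5 carries 3 σ bonds, plus one π bond, giving a steric number of 3, so it is sp2.
C6: 2 σ bonds, plus two π bonds — 2 electron domains, sp.
C7 carries 3 σ bonds, plus one π bond, giving a steric number of 3, so it is sp2.
C8 carries 2 σ bonds, plus two π bonds, giving a steric number of 2, so it is sp.
C9: 2 σ bonds, plus two π bonds — 2 electron domains, sp.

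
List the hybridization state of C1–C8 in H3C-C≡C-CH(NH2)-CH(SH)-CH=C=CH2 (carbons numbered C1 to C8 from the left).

C1 sp3, C2 sp, C3 sp, C4 sp3, C5 sp3, C6 sp2, C7 sp, C8 sp2

C1 (4 σ bonds) has steric number 4: sp3.
C2 is sp: 2 σ bonds, plus two π bonds, 2 electron-density regions.
C3 is sp: 2 σ bonds, plus two π bonds, 2 electron-density regions.
C4: 4 σ bonds — 4 electron domains, sp3.
C5 — 4 σ bonds. Steric number 4, so sp3.
C6: 3 σ bonds, plus one π bond; 3 regions of electron density → sp2.
C7 carries 2 σ bonds, plus two π bonds, giving a steric number of 2, so it is sp.
C8 carries 3 σ bonds, plus one π bond, giving a steric number of 3, so it is sp2.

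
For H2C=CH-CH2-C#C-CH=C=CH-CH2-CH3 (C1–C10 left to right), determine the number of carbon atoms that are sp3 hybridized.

3

C1: sp2
C2: sp2
C3: sp3 ✓
C4: sp
C5: sp
C6: sp2
C7: sp
C8: sp2
C9: sp3 ✓
C10: sp3 ✓
C3, C9, C10 → 3 sp3 carbons.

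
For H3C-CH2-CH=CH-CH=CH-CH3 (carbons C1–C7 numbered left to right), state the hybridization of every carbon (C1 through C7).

C1 sp3, C2 sp3, C3 sp2, C4 sp2, C5 sp2, C6 sp2, C7 sp3

C1 (4 σ bonds) has steric number 4: sp3.
C2 (4 σ bonds) has steric number 4: sp3.
C3: 3 σ bonds, plus one π bond; 3 regions of electron density → sp2.
C4 is sp2: 3 σ bonds, plus one π bond, 3 electron-density regions.
C5 is sp2: 3 σ bonds, plus one π bond, 3 electron-density regions.
C6 has 3 σ bonds, plus one π bond: steric number 3 → sp2.
C7 is sp3: 4 σ bonds, 4 electron-density regions.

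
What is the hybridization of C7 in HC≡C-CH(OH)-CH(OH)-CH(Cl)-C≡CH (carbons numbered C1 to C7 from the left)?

sp

C7 has 2 σ bonds, plus two π bonds: steric number 2 → sp.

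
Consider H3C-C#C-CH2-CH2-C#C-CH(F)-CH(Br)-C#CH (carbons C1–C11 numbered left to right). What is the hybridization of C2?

sp

C2 (2 σ bonds, plus two π bonds) has steric number 2: sp.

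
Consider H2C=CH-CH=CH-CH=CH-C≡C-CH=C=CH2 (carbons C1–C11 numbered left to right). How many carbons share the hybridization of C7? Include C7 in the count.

3

C7 is sp (two π bonds).
C1: sp2
C2: sp2
C3: sp2
C4: sp2
C5: sp2
C6: sp2
C7: sp ✓
C8: sp ✓
C9: sp2
C10: sp ✓
C11: sp2
3 carbons are sp.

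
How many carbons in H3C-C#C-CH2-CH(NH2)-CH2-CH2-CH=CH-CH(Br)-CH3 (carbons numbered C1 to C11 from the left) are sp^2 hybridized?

2

C1: sp3
C2: sp
C3: sp
C4: sp3
C5: sp3
C6: sp3
C7: sp3
C8: sp2 ✓
C9: sp2 ✓
C10: sp3
C11: sp3
C8, C9 → 2 sp2 carbons.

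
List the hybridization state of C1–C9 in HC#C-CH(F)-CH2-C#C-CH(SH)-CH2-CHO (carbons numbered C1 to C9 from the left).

C1 — 2 σ bonds, plus two π bonds. Steric number 2, so sp.
C2 — 2 σ bonds, plus two π bonds. Steric number 2, so sp.
C3 carries 4 σ bonds, giving a steric number of 4, so it is sp3.
C4 — 4 σ bonds. Steric number 4, so sp3.
C5 has 2 σ bonds, plus two π bonds: steric number 2 → sp.
C6: 2 σ bonds, plus two π bonds — 2 electron domains, sp.
C7: 4 σ bonds; 4 regions of electron density → sp3.
C8 — 4 σ bonds. Steric number 4, so sp3.
C9: 3 σ bonds, plus one π bond; 3 regions of electron density → sp2.

C1 sp, C2 sp, C3 sp3, C4 sp3, C5 sp, C6 sp, C7 sp3, C8 sp3, C9 sp2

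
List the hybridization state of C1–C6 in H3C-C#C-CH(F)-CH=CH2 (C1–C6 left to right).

C1 has 4 σ bonds: steric number 4 → sp3.
C2 is sp: 2 σ bonds, plus two π bonds, 2 electron-density regions.
C3 is sp: 2 σ bonds, plus two π bonds, 2 electron-density regions.
C4: 4 σ bonds — 4 electron domains, sp3.
C5 is sp2: 3 σ bonds, plus one π bond, 3 electron-density regions.
C6 has 3 σ bonds, plus one π bond: steric number 3 → sp2.

C1 sp3, C2 sp, C3 sp, C4 sp3, C5 sp2, C6 sp2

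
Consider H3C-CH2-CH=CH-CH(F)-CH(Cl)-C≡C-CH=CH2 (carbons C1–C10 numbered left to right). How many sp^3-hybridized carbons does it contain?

4

C1: sp3 ✓
C2: sp3 ✓
C3: sp2
C4: sp2
C5: sp3 ✓
C6: sp3 ✓
C7: sp
C8: sp
C9: sp2
C10: sp2
C1, C2, C5, C6 → 4 sp3 carbons.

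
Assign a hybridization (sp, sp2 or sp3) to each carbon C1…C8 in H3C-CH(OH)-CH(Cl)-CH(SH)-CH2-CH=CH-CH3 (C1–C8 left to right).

C1 sp3, C2 sp3, C3 sp3, C4 sp3, C5 sp3, C6 sp2, C7 sp2, C8 sp3

C1 (4 σ bonds) has steric number 4: sp3.
C2 (4 σ bonds) has steric number 4: sp3.
C3 has 4 σ bonds: steric number 4 → sp3.
C4 is sp3: 4 σ bonds, 4 electron-density regions.
C5: 4 σ bonds — 4 electron domains, sp3.
C6 is sp2: 3 σ bonds, plus one π bond, 3 electron-density regions.
C7: 3 σ bonds, plus one π bond — 3 electron domains, sp2.
C8: 4 σ bonds; 4 regions of electron density → sp3.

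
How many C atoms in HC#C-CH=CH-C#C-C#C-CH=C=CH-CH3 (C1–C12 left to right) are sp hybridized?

7

C1: sp ✓
C2: sp ✓
C3: sp2
C4: sp2
C5: sp ✓
C6: sp ✓
C7: sp ✓
C8: sp ✓
C9: sp2
C10: sp ✓
C11: sp2
C12: sp3
C1, C2, C5, C6, C7, C8, C10 → 7 sp carbons.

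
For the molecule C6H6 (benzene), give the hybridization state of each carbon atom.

sp^2

Every ring carbon has three σ bonds and contributes one p electron to the aromatic π system.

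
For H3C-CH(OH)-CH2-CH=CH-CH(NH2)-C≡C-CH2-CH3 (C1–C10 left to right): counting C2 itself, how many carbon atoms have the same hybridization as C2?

6

C2 is sp3 (only σ bonds).
C1: sp3 ✓
C2: sp3 ✓
C3: sp3 ✓
C4: sp2
C5: sp2
C6: sp3 ✓
C7: sp
C8: sp
C9: sp3 ✓
C10: sp3 ✓
6 carbons are sp3.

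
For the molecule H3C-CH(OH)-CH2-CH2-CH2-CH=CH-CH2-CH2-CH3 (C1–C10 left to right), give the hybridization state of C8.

C8 carries 4 σ bonds, giving a steric number of 4, so it is sp3.

sp3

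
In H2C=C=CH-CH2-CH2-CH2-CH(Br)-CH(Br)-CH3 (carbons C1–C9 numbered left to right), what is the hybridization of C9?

C9: 4 σ bonds — 4 electron domains, sp3.

sp³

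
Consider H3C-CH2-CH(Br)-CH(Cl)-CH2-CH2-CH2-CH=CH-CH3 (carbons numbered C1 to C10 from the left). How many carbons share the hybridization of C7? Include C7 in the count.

8

C7 is sp3 (only σ bonds).
C1: sp3 ✓
C2: sp3 ✓
C3: sp3 ✓
C4: sp3 ✓
C5: sp3 ✓
C6: sp3 ✓
C7: sp3 ✓
C8: sp2
C9: sp2
C10: sp3 ✓
8 carbons are sp3.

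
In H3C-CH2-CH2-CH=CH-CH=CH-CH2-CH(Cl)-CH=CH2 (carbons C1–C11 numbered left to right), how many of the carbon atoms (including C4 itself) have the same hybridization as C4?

C4 is sp2 (one π bond).
C1: sp3
C2: sp3
C3: sp3
C4: sp2 ✓
C5: sp2 ✓
C6: sp2 ✓
C7: sp2 ✓
C8: sp3
C9: sp3
C10: sp2 ✓
C11: sp2 ✓
6 carbons are sp2.

6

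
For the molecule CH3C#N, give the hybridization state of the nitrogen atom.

sp

N has one σ bond and one lone pair: steric number 2 → sp.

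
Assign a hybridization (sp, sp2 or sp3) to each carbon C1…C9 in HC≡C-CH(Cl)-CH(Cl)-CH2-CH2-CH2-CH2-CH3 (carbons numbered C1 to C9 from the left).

C1 sp, C2 sp, C3 sp3, C4 sp3, C5 sp3, C6 sp3, C7 sp3, C8 sp3, C9 sp3

C1 (2 σ bonds, plus two π bonds) has steric number 2: sp.
C2 (2 σ bonds, plus two π bonds) has steric number 2: sp.
C3 carries 4 σ bonds, giving a steric number of 4, so it is sp3.
C4 is sp3: 4 σ bonds, 4 electron-density regions.
C5 carries 4 σ bonds, giving a steric number of 4, so it is sp3.
C6 (4 σ bonds) has steric number 4: sp3.
C7 carries 4 σ bonds, giving a steric number of 4, so it is sp3.
C8 carries 4 σ bonds, giving a steric number of 4, so it is sp3.
C9 — 4 σ bonds. Steric number 4, so sp3.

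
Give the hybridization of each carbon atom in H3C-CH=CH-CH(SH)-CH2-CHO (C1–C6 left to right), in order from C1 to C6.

C1 sp3, C2 sp2, C3 sp2, C4 sp3, C5 sp3, C6 sp2

C1 — 4 σ bonds. Steric number 4, so sp3.
C2: 3 σ bonds, plus one π bond; 3 regions of electron density → sp2.
C3 is sp2: 3 σ bonds, plus one π bond, 3 electron-density regions.
C4: 4 σ bonds — 4 electron domains, sp3.
C5 has 4 σ bonds: steric number 4 → sp3.
C6 (3 σ bonds, plus one π bond) has steric number 3: sp2.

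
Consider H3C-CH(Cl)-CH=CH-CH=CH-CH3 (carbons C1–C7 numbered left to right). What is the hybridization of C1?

C1 carries 4 σ bonds, giving a steric number of 4, so it is sp3.

sp^3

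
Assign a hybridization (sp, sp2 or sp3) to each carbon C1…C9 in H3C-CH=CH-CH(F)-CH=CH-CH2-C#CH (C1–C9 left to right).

C1 sp3, C2 sp2, C3 sp2, C4 sp3, C5 sp2, C6 sp2, C7 sp3, C8 sp, C9 sp

C1 is sp3: 4 σ bonds, 4 electron-density regions.
C2: 3 σ bonds, plus one π bond; 3 regions of electron density → sp2.
C3 has 3 σ bonds, plus one π bond: steric number 3 → sp2.
C4 is sp3: 4 σ bonds, 4 electron-density regions.
C5 has 3 σ bonds, plus one π bond: steric number 3 → sp2.
C6: 3 σ bonds, plus one π bond; 3 regions of electron density → sp2.
C7: 4 σ bonds — 4 electron domains, sp3.
C8: 2 σ bonds, plus two π bonds; 2 regions of electron density → sp.
C9: 2 σ bonds, plus two π bonds; 2 regions of electron density → sp.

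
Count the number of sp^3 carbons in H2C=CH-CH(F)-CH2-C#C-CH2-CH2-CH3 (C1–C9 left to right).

C1: sp2
C2: sp2
C3: sp3 ✓
C4: sp3 ✓
C5: sp
C6: sp
C7: sp3 ✓
C8: sp3 ✓
C9: sp3 ✓
C3, C4, C7, C8, C9 → 5 sp3 carbons.

5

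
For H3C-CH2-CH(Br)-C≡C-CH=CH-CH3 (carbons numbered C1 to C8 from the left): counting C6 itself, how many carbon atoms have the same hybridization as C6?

2

C6 is sp2 (one π bond).
C1: sp3
C2: sp3
C3: sp3
C4: sp
C5: sp
C6: sp2 ✓
C7: sp2 ✓
C8: sp3
2 carbons are sp2.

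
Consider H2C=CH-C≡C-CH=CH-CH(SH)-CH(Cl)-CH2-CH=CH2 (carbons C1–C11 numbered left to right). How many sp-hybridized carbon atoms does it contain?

C1: sp2
C2: sp2
C3: sp ✓
C4: sp ✓
C5: sp2
C6: sp2
C7: sp3
C8: sp3
C9: sp3
C10: sp2
C11: sp2
C3, C4 → 2 sp carbons.

2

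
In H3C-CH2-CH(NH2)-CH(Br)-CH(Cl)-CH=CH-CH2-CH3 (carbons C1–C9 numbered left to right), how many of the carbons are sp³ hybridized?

7

C1: sp3 ✓
C2: sp3 ✓
C3: sp3 ✓
C4: sp3 ✓
C5: sp3 ✓
C6: sp2
C7: sp2
C8: sp3 ✓
C9: sp3 ✓
C1, C2, C3, C4, C5, C8, C9 → 7 sp3 carbons.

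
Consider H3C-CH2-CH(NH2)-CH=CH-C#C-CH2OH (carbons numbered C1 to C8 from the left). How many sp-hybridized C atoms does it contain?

C1: sp3
C2: sp3
C3: sp3
C4: sp2
C5: sp2
C6: sp ✓
C7: sp ✓
C8: sp3
C6, C7 → 2 sp carbons.

2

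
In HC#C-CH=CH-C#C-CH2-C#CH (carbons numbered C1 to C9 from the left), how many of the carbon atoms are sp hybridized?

6

C1: sp ✓
C2: sp ✓
C3: sp2
C4: sp2
C5: sp ✓
C6: sp ✓
C7: sp3
C8: sp ✓
C9: sp ✓
C1, C2, C5, C6, C8, C9 → 6 sp carbons.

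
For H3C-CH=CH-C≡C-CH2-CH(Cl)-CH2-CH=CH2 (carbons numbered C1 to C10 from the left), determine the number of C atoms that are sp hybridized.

2

C1: sp3
C2: sp2
C3: sp2
C4: sp ✓
C5: sp ✓
C6: sp3
C7: sp3
C8: sp3
C9: sp2
C10: sp2
C4, C5 → 2 sp carbons.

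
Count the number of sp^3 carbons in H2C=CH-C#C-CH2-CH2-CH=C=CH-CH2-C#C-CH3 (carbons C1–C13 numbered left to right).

4

C1: sp2
C2: sp2
C3: sp
C4: sp
C5: sp3 ✓
C6: sp3 ✓
C7: sp2
C8: sp
C9: sp2
C10: sp3 ✓
C11: sp
C12: sp
C13: sp3 ✓
C5, C6, C10, C13 → 4 sp3 carbons.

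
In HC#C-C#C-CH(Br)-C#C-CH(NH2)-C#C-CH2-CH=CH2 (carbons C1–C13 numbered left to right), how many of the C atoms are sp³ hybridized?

C1: sp
C2: sp
C3: sp
C4: sp
C5: sp3 ✓
C6: sp
C7: sp
C8: sp3 ✓
C9: sp
C10: sp
C11: sp3 ✓
C12: sp2
C13: sp2
C5, C8, C11 → 3 sp3 carbons.

3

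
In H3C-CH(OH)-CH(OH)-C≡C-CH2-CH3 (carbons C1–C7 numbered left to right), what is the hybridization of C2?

sp³

C2: 4 σ bonds; 4 regions of electron density → sp3.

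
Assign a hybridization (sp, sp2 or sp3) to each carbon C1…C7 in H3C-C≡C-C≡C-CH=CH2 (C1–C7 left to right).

C1 (4 σ bonds) has steric number 4: sp3.
C2: 2 σ bonds, plus two π bonds; 2 regions of electron density → sp.
C3 — 2 σ bonds, plus two π bonds. Steric number 2, so sp.
C4: 2 σ bonds, plus two π bonds; 2 regions of electron density → sp.
C5 carries 2 σ bonds, plus two π bonds, giving a steric number of 2, so it is sp.
C6: 3 σ bonds, plus one π bond; 3 regions of electron density → sp2.
C7 has 3 σ bonds, plus one π bond: steric number 3 → sp2.

C1 sp3, C2 sp, C3 sp, C4 sp, C5 sp, C6 sp2, C7 sp2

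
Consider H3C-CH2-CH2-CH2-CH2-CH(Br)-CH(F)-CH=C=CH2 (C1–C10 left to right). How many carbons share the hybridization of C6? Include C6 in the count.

7

C6 is sp3 (only σ bonds).
C1: sp3 ✓
C2: sp3 ✓
C3: sp3 ✓
C4: sp3 ✓
C5: sp3 ✓
C6: sp3 ✓
C7: sp3 ✓
C8: sp2
C9: sp
C10: sp2
7 carbons are sp3.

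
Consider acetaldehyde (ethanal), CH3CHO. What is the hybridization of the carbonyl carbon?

The carbonyl carbon — 3 σ bonds, plus one π bond. Steric number 3, so sp2.

sp²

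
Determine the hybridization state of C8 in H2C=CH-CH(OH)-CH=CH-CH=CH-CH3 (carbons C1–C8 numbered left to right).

C8 — 4 σ bonds. Steric number 4, so sp3.

sp3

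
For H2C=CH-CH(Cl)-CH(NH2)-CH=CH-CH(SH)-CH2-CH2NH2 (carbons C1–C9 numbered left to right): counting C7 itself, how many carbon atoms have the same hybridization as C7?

C7 is sp3 (only σ bonds).
C1: sp2
C2: sp2
C3: sp3 ✓
C4: sp3 ✓
C5: sp2
C6: sp2
C7: sp3 ✓
C8: sp3 ✓
C9: sp3 ✓
5 carbons are sp3.

5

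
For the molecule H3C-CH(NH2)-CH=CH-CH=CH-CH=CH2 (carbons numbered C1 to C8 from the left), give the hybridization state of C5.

C5 (3 σ bonds, plus one π bond) has steric number 3: sp2.

sp2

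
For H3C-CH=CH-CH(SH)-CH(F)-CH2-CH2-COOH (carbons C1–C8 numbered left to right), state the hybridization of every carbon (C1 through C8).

C1 sp3, C2 sp2, C3 sp2, C4 sp3, C5 sp3, C6 sp3, C7 sp3, C8 sp2

C1 — 4 σ bonds. Steric number 4, so sp3.
C2 is sp2: 3 σ bonds, plus one π bond, 3 electron-density regions.
C3 carries 3 σ bonds, plus one π bond, giving a steric number of 3, so it is sp2.
C4: 4 σ bonds; 4 regions of electron density → sp3.
C5 carries 4 σ bonds, giving a steric number of 4, so it is sp3.
C6: 4 σ bonds — 4 electron domains, sp3.
C7 carries 4 σ bonds, giving a steric number of 4, so it is sp3.
C8 carries 3 σ bonds, plus one π bond, giving a steric number of 3, so it is sp2.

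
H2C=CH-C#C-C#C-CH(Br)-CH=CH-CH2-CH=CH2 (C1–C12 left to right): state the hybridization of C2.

sp^2

C2 has 3 σ bonds, plus one π bond: steric number 3 → sp2.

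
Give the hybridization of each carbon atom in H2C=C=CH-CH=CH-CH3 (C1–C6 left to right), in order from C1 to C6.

C1 carries 3 σ bonds, plus one π bond, giving a steric number of 3, so it is sp2.
C2 is sp: 2 σ bonds, plus two π bonds, 2 electron-density regions.
C3 is sp2: 3 σ bonds, plus one π bond, 3 electron-density regions.
C4: 3 σ bonds, plus one π bond; 3 regions of electron density → sp2.
C5 has 3 σ bonds, plus one π bond: steric number 3 → sp2.
C6 has 4 σ bonds: steric number 4 → sp3.

C1 sp2, C2 sp, C3 sp2, C4 sp2, C5 sp2, C6 sp3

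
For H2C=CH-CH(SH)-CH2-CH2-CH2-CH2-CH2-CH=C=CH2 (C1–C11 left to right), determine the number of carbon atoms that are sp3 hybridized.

C1: sp2
C2: sp2
C3: sp3 ✓
C4: sp3 ✓
C5: sp3 ✓
C6: sp3 ✓
C7: sp3 ✓
C8: sp3 ✓
C9: sp2
C10: sp
C11: sp2
C3, C4, C5, C6, C7, C8 → 6 sp3 carbons.

6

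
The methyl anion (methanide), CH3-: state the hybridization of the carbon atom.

sp³

Three σ bonds + one lone pair = steric number 4 → sp3, pyramidal.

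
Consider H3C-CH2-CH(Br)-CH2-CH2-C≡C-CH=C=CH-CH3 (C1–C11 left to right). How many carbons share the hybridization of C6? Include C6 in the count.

C6 is sp (two π bonds).
C1: sp3
C2: sp3
C3: sp3
C4: sp3
C5: sp3
C6: sp ✓
C7: sp ✓
C8: sp2
C9: sp ✓
C10: sp2
C11: sp3
3 carbons are sp.

3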